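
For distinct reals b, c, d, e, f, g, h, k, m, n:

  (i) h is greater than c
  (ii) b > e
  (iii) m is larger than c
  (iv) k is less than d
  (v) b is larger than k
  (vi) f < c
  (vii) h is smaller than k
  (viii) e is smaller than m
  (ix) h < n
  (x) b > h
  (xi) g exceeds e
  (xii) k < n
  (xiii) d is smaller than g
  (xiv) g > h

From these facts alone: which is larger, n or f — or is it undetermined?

The relevant relations are f < c; c < h; h < k; k < n.
Chaining these gives f < c < h < k < n.
So n is larger.

n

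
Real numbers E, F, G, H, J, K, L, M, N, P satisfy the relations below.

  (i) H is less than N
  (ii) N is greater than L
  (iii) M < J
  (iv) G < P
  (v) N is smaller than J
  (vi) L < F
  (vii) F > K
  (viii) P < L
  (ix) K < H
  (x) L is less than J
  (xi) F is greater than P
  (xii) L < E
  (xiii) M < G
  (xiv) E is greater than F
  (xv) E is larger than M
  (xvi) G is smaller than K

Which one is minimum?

Chaining upward from M: directly above it, G, J, E; then P, K; then L, H, F; then N.
That covers every other element, and nothing is given below M, so M is the minimum.

M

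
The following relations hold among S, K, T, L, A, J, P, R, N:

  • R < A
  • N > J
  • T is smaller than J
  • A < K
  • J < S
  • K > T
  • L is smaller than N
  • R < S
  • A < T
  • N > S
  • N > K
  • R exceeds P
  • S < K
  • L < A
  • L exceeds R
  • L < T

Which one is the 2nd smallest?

R

Chaining the given pairs: P < R < L < A < T < J < S < K < N.
Counting 2 from the smallest end gives R.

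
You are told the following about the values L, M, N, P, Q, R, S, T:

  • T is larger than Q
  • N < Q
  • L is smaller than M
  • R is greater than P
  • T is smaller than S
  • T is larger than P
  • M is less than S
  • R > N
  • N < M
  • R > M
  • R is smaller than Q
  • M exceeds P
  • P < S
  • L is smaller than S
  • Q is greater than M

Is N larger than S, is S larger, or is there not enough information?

S

Chaining the given relations: N < M < R < Q < T < S.
So S is larger.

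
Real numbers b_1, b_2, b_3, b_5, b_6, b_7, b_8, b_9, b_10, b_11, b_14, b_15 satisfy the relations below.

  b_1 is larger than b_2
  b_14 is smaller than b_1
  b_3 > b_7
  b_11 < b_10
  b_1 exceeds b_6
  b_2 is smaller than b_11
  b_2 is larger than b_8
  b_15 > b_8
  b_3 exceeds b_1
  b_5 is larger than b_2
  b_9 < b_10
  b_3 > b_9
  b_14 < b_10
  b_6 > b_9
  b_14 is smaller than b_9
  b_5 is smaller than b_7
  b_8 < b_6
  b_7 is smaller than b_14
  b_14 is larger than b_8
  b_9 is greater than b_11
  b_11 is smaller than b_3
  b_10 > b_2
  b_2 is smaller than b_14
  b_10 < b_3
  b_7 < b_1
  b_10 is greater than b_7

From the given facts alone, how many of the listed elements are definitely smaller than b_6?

7

From b_6 the given relations immediately reach b_8, b_9.
From those, b_11, b_14 — 4 in total.
From those, b_2, b_7 — 6 in total.
From those, b_5 — 7 in total.
No other element is forced below b_6 by the given relations, so the count is 7.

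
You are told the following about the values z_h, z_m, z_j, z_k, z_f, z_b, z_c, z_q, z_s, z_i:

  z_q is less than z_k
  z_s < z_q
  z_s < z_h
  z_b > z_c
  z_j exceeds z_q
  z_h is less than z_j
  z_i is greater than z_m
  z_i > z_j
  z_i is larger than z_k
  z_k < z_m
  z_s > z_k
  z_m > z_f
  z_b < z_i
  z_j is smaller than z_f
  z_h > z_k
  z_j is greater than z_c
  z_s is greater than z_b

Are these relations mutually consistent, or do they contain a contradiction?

inconsistent

We have z_k < z_s stated directly, yet also z_s < z_q < z_k by chaining the others — so z_s < z_k. Contradiction.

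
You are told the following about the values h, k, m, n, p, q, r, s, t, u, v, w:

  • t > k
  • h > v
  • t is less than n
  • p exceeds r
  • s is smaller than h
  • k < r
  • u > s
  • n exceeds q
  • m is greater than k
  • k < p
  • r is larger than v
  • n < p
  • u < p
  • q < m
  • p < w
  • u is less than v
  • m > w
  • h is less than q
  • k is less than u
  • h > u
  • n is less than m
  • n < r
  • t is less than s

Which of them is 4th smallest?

Piecing the relations together gives one ordering: k < t < s < u < v < h < q < n < r < p < w < m.
Counting 4 from the smallest end gives u.

u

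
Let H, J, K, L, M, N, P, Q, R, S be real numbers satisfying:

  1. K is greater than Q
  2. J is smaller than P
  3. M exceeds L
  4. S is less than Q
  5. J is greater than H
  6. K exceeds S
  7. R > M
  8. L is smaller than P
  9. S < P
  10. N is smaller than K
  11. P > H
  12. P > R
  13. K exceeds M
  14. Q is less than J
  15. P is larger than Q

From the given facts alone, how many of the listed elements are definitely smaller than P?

7

From P the given relations immediately reach S, L, H, Q, R, J.
From those, M — 7 in total.
No other element is forced below P by the given relations, so the count is 7.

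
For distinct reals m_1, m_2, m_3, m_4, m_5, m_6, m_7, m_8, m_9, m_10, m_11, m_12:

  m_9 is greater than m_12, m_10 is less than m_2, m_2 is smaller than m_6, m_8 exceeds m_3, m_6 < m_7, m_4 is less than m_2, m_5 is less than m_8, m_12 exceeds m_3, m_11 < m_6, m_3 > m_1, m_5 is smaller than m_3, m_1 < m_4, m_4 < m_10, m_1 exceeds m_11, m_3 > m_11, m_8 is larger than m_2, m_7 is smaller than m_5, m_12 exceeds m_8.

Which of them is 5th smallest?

The consecutive relations fix a unique order: m_11 < m_1 < m_4 < m_10 < m_2 < m_6 < m_7 < m_5 < m_3 < m_8 < m_12 < m_9.
The 5th smallest is m_2.

m_2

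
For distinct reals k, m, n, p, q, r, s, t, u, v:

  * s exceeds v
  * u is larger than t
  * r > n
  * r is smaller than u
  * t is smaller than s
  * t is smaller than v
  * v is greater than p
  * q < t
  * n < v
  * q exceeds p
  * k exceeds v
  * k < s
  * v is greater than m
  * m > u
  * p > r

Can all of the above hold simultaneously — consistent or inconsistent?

The single ordering n < r < p < q < t < u < m < v < k < s satisfies every listed relation, so no contradiction arises.

consistent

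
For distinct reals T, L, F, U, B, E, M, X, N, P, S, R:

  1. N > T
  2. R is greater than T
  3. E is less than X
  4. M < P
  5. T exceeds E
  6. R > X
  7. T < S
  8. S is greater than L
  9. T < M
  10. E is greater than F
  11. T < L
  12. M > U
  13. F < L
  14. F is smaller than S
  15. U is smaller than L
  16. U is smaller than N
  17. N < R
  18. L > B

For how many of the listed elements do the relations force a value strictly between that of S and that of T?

1

Chaining upward from T reaches: M, L, N, P, R.
Chaining downward from S reaches: U, F, E, B, L.
Strictly between T and S are those in both lists: L — 1 element.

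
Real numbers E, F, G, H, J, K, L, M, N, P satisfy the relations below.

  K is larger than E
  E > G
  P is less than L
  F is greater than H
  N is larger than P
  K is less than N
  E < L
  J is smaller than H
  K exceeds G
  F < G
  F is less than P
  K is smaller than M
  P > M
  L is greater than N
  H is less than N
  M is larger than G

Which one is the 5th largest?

K

Chaining the given pairs: J < H < F < G < E < K < M < P < N < L.
Counting 5 from the largest end gives K.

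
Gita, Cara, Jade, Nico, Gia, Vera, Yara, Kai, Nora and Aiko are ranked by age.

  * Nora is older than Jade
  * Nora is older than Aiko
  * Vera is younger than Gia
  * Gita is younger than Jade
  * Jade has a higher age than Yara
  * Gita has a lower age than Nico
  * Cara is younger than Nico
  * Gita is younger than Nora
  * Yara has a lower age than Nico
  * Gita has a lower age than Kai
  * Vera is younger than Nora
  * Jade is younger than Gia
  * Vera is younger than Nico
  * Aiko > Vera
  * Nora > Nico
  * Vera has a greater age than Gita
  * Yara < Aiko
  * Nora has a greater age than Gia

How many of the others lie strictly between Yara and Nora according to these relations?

4

The relations place Yara below Nora. An element lies strictly between them when it is forced above Yara and also forced below Nora.
Above Yara: {Jade, Aiko, Gia, Nico}. Below Nora: {Gita, Cara, Vera, Jade, Aiko, Gia, Nico}.
Intersection: {Jade, Aiko, Gia, Nico} — 4.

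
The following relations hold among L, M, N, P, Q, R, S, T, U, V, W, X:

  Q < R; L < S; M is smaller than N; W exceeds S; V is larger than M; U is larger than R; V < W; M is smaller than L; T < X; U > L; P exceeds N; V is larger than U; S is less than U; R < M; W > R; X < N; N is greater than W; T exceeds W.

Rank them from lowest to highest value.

Q < R < M < L < S < U < V < W < T < X < N < P

The consecutive links are each given: Q < R; R < M; M < L; L < S; S < U; U < V; V < W; W < T; T < X; X < N; N < P.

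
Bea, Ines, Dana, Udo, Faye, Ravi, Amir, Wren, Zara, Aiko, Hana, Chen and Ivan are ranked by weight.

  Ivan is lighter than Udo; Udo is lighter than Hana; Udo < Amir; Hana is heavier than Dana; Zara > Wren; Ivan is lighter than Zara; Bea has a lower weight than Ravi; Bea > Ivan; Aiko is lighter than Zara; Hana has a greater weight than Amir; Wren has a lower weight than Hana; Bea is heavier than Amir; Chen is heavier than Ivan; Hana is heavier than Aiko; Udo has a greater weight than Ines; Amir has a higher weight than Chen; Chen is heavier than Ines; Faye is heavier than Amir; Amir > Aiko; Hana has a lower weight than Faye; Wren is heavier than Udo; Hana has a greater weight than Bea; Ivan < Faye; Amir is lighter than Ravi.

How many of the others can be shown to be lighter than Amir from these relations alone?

Directly below Amir: Aiko, Udo, Chen.
One step further: Ivan, Ines (5 so far).
No other element is forced below Amir by the given relations, so the count is 5.

5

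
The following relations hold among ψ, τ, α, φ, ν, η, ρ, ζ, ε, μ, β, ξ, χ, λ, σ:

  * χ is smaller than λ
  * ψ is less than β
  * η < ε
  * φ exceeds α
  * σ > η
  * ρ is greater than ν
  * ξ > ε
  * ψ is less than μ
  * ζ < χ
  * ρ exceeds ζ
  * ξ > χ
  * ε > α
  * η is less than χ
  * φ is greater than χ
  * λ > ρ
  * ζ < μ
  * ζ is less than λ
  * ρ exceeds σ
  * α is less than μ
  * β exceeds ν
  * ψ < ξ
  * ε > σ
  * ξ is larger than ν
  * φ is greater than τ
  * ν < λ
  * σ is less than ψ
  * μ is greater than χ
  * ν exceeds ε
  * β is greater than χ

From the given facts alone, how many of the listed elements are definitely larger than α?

8

The elements the relations force above α are ε, ν, φ, ρ, β, λ, ξ, μ — no chain reaches any other.
That is 8.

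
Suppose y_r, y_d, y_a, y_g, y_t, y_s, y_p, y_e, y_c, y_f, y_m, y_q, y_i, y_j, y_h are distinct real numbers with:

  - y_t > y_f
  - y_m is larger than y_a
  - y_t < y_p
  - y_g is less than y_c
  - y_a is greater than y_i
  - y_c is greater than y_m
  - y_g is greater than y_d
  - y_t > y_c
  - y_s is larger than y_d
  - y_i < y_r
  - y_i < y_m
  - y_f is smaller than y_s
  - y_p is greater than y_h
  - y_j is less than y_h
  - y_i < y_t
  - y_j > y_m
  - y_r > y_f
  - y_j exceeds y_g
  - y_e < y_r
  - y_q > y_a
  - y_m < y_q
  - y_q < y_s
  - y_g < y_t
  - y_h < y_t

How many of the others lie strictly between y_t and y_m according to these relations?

3

The relations place y_m below y_t. An element lies strictly between them when it is forced above y_m and also forced below y_t.
Above y_m: {y_j, y_c, y_h, y_q, y_p, y_s}. Below y_t: {y_i, y_a, y_d, y_g, y_j, y_f, y_c, y_h}.
Intersection: {y_j, y_c, y_h} — 3.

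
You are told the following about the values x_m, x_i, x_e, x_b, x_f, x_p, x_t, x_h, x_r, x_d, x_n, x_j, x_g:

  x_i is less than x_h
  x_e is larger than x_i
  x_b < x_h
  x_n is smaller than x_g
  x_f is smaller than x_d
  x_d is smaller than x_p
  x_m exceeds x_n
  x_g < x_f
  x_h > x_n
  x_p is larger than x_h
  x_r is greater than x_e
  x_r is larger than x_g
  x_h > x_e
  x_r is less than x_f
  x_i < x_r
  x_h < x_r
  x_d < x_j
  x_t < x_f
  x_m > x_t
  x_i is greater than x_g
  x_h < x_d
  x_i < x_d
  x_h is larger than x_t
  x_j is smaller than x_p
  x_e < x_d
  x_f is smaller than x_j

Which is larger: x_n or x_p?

x_n < x_g and x_g < x_i give x_n < x_i.
Then x_i < x_e extends the chain to x_e.
Then x_e < x_h extends the chain to x_h.
With x_h < x_r: x_n < x_g < x_i < x_e < x_h < x_r.
Then x_r < x_f extends the chain to x_f.
With x_f < x_d: x_n < x_g < x_i < x_e < x_h < x_r < x_f < x_d.
With x_d < x_j: x_n < x_g < x_i < x_e < x_h < x_r < x_f < x_d < x_j.
Then x_j < x_p extends the chain to x_p.
So x_n < x_p; x_p is the larger of the two.

x_p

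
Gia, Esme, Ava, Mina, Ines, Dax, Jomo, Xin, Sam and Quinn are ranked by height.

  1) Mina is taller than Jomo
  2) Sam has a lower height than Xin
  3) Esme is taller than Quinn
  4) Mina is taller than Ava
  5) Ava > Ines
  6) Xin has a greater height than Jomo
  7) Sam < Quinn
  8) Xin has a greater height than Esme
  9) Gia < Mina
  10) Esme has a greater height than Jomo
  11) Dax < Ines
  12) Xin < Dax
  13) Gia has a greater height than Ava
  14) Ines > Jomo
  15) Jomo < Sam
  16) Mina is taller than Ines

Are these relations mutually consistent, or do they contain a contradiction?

consistent

Every relation is compatible with Jomo < Sam < Quinn < Esme < Xin < Dax < Ines < Ava < Gia < Mina; the set is consistent.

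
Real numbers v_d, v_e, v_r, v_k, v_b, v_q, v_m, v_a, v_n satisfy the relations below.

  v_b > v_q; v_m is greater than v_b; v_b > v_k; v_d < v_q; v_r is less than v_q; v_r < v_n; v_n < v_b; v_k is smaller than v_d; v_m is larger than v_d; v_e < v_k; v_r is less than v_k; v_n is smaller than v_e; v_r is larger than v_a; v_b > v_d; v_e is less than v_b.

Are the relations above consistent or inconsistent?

consistent

Every relation is compatible with v_a < v_r < v_n < v_e < v_k < v_d < v_q < v_b < v_m; the set is consistent.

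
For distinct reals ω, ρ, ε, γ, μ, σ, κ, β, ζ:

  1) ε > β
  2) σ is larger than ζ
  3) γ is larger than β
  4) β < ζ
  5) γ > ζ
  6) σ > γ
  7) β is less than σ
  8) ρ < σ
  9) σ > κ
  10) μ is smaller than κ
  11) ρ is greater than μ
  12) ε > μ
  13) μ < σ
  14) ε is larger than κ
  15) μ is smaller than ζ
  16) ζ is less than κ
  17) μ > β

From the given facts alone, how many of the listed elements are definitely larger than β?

7

Directly above β: μ, ζ, γ, σ, ε.
One step further: κ, ρ (7 so far).
No other element is forced above β by the given relations, so the count is 7.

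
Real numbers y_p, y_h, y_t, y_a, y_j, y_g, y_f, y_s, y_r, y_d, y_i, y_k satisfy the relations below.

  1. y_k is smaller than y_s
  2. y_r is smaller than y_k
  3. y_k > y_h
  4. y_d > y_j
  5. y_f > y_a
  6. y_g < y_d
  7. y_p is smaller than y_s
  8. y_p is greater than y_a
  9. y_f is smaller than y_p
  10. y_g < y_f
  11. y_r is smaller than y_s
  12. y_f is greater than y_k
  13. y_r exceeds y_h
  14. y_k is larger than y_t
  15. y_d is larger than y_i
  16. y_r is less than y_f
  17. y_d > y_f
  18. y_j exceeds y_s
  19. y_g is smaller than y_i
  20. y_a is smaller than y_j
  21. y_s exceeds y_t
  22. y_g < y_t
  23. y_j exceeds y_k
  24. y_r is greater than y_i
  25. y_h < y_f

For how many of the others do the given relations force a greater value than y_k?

5

Directly above y_k: y_f, y_s, y_j.
One step further: y_p, y_d (5 so far).
No other element is forced above y_k by the given relations, so the count is 5.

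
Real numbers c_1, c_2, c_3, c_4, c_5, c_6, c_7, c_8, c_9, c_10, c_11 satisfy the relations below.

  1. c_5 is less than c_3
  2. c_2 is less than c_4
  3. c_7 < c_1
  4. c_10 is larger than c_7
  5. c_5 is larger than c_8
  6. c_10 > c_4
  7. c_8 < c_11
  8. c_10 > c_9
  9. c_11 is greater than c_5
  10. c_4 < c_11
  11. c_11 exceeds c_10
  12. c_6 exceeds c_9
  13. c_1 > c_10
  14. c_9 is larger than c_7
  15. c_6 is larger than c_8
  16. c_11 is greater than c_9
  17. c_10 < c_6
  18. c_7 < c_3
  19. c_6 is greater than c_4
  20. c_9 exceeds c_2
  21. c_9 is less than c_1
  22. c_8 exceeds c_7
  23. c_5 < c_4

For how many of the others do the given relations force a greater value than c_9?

4

The elements the relations force above c_9 are c_10, c_1, c_6, c_11 — no chain reaches any other.
That is 4.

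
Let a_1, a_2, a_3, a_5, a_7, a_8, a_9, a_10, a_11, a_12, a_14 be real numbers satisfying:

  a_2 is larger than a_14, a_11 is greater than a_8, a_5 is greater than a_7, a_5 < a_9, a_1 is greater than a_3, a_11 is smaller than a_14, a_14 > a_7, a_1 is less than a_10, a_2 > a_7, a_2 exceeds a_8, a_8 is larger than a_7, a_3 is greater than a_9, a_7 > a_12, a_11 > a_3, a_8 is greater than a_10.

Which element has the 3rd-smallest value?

Chaining the given pairs: a_12 < a_7 < a_5 < a_9 < a_3 < a_1 < a_10 < a_8 < a_11 < a_14 < a_2.
Counting 3 from the smallest end gives a_5.

a_5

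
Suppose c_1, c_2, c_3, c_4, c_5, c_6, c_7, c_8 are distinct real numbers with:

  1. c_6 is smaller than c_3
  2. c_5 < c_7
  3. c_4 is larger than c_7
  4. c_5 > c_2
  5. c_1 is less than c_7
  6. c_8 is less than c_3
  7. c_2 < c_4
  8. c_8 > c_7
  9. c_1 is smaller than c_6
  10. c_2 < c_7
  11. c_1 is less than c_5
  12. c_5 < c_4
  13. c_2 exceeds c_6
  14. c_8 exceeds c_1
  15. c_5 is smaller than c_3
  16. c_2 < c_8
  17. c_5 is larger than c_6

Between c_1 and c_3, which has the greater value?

Link the given pairs in sequence: c_1 < c_6; c_6 < c_2; c_2 < c_5; c_5 < c_7; c_7 < c_8; c_8 < c_3.
Chaining these gives c_1 < c_6 < c_2 < c_5 < c_7 < c_8 < c_3.
So c_1 < c_3; c_3 is the larger of the two.

c_3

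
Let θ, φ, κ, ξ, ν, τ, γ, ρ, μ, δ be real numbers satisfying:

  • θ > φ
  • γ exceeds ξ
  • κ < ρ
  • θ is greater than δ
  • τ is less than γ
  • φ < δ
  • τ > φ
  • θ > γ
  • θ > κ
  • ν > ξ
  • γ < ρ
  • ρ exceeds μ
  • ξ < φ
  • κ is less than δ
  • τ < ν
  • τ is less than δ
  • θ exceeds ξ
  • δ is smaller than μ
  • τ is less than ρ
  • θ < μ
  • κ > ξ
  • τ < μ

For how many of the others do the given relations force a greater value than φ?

The elements the relations force above φ are τ, ν, δ, γ, θ, μ, ρ — no chain reaches any other.
That is 7.

7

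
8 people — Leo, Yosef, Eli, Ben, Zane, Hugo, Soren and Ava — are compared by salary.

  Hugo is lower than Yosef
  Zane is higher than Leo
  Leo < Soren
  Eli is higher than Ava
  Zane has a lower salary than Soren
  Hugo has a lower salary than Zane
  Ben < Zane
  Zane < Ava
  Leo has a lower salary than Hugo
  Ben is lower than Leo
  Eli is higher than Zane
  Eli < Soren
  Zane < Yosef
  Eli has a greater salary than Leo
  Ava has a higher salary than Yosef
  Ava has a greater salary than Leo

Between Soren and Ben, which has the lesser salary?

Ben

Link the given pairs in sequence: Ben < Leo; Leo < Hugo; Hugo < Zane; Zane < Yosef; Yosef < Ava; Ava < Eli; Eli < Soren.
Together: Ben < Leo < Hugo < Zane < Yosef < Ava < Eli < Soren.
So Ben < Soren; Ben is the lower of the two.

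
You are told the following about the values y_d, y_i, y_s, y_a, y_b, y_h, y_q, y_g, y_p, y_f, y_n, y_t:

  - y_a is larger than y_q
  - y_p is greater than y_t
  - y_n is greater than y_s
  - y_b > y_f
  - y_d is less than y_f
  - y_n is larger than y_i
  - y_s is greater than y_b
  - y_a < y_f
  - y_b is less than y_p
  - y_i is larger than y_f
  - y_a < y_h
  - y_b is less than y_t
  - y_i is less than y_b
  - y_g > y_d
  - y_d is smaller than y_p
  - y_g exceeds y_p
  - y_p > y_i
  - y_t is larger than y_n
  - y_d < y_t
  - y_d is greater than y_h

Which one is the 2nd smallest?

The consecutive relations fix a unique order: y_q < y_a < y_h < y_d < y_f < y_i < y_b < y_s < y_n < y_t < y_p < y_g.
Counting 2 from the smallest end gives y_a.

y_a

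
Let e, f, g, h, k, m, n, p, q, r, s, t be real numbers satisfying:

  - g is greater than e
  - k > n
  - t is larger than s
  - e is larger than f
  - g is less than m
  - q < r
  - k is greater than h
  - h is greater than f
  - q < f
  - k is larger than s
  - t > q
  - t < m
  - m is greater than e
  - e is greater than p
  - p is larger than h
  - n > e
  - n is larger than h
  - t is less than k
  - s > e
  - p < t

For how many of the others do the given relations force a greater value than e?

6

The elements the relations force above e are s, g, n, t, k, m — no chain reaches any other.
That is 6.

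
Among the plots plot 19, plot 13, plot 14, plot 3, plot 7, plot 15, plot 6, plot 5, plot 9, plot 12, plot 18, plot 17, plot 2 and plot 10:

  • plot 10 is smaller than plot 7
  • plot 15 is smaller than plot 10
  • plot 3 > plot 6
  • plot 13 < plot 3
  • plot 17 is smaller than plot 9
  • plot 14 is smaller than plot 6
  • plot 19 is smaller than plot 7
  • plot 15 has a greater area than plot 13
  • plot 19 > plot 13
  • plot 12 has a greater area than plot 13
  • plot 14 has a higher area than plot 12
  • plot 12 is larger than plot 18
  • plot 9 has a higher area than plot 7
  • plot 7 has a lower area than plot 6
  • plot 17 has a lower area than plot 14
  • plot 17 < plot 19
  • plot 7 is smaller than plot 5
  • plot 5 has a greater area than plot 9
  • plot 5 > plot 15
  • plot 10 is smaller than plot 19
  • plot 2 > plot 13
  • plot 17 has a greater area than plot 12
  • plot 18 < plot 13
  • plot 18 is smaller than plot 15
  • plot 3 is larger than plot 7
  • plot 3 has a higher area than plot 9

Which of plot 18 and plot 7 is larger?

plot 7

Following the relations from plot 18: plot 18 < plot 13 < plot 15 < plot 10 < plot 19 < plot 7.
So plot 18 < plot 7; plot 7 is the larger of the two.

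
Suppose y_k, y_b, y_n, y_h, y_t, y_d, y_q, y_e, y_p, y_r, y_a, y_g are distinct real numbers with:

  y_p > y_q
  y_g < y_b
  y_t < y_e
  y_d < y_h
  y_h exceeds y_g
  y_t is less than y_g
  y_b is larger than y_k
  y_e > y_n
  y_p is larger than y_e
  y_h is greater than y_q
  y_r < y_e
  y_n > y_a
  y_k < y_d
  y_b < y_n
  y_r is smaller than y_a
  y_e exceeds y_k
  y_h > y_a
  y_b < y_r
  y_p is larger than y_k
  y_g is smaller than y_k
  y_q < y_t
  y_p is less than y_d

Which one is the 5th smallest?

y_b

Piecing the relations together gives one ordering: y_q < y_t < y_g < y_k < y_b < y_r < y_a < y_n < y_e < y_p < y_d < y_h.
The 5th smallest is y_b.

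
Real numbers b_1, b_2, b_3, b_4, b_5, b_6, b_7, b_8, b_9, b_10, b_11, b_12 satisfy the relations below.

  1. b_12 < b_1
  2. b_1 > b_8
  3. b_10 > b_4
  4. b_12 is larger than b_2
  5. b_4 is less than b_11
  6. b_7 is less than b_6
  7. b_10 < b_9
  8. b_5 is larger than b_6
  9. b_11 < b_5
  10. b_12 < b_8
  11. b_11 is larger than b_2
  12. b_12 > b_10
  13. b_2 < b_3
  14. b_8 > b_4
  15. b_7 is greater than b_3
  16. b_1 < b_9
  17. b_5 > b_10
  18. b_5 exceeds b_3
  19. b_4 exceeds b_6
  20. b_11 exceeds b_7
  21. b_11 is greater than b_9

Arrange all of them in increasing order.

Each adjacent pair is fixed by a given relation: b_2 < b_3; b_3 < b_7; b_7 < b_6; b_6 < b_4; b_4 < b_10; b_10 < b_12; b_12 < b_8; b_8 < b_1; b_1 < b_9; b_9 < b_11; b_11 < b_5. Chaining them end to end gives the full order.

b_2 < b_3 < b_7 < b_6 < b_4 < b_10 < b_12 < b_8 < b_1 < b_9 < b_11 < b_5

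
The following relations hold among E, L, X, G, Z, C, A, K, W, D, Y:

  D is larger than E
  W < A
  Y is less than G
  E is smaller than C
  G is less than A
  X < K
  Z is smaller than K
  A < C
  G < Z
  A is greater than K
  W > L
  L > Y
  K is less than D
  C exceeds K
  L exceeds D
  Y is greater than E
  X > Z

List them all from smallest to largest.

The consecutive links are each given: E < Y; Y < G; G < Z; Z < X; X < K; K < D; D < L; L < W; W < A; A < C.

E < Y < G < Z < X < K < D < L < W < A < C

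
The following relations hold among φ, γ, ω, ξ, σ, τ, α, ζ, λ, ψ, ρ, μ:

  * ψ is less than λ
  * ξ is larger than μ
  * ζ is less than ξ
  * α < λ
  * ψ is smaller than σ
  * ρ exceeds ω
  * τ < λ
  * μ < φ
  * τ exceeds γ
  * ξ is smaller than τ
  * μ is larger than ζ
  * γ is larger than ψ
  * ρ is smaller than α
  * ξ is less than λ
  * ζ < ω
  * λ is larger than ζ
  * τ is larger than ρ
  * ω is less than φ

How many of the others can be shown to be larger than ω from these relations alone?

5

From ω the given relations immediately reach ρ, φ.
From those, τ, α — 4 in total.
From those, λ — 5 in total.
Nothing else is reachable above ω; 5 in all.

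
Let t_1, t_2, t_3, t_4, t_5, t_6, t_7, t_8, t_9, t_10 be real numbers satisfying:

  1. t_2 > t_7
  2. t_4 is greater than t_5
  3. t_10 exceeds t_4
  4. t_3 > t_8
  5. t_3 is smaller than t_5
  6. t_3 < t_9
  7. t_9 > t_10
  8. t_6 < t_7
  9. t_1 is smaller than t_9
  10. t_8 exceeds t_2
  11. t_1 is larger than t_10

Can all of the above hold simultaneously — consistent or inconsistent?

consistent

Every relation is compatible with t_6 < t_7 < t_2 < t_8 < t_3 < t_5 < t_4 < t_10 < t_1 < t_9; the set is consistent.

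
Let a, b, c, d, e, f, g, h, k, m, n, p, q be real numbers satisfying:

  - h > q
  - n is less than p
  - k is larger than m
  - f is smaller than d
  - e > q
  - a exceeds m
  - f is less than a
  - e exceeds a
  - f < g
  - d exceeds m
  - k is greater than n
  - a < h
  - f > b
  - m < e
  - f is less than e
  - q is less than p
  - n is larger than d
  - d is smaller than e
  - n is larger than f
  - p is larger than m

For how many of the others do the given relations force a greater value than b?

Directly above b: f.
One step further: d, n, g, a, e (6 so far).
One step further: k, h, p (9 so far).
Nothing else is reachable above b; 9 in all.

9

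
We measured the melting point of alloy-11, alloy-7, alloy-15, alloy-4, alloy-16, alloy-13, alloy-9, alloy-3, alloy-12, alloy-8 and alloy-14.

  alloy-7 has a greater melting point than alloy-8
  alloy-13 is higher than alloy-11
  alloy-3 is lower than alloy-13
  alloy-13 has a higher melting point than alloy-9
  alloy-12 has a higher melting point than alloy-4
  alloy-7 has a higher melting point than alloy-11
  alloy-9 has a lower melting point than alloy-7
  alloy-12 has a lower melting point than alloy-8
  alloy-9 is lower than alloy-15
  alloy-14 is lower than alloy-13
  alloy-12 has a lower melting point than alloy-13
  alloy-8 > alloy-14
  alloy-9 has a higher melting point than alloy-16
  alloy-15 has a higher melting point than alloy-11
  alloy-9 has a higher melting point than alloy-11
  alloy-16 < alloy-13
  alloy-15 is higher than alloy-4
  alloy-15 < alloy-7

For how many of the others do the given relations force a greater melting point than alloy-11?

4

From alloy-11 the given relations immediately reach alloy-9, alloy-15, alloy-7, alloy-13.
Nothing else is reachable above alloy-11; 4 in all.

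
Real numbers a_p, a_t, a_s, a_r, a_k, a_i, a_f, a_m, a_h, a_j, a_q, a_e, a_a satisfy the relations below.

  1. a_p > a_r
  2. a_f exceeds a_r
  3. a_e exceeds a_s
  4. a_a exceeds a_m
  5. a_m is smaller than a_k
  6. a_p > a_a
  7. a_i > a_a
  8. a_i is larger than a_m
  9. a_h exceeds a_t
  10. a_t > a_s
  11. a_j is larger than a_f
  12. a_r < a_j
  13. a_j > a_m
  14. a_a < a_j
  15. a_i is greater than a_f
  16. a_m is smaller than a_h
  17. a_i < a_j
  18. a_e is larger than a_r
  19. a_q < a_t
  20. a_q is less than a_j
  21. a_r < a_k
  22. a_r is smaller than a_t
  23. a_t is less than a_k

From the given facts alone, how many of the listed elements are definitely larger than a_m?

The elements the relations force above a_m are a_a, a_h, a_p, a_i, a_j, a_k — no chain reaches any other.
That is 6.

6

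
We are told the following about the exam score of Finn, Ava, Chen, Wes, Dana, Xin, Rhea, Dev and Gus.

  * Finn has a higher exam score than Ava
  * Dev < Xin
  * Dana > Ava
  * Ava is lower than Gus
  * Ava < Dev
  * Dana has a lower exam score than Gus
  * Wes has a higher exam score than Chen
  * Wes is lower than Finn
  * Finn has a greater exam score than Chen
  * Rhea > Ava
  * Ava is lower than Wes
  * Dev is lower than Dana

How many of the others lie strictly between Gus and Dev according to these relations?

1

The relations place Dev below Gus. An element lies strictly between them when it is forced above Dev and also forced below Gus.
Above Dev: {Xin, Dana}. Below Gus: {Ava, Dana}.
Intersection: {Dana} — 1.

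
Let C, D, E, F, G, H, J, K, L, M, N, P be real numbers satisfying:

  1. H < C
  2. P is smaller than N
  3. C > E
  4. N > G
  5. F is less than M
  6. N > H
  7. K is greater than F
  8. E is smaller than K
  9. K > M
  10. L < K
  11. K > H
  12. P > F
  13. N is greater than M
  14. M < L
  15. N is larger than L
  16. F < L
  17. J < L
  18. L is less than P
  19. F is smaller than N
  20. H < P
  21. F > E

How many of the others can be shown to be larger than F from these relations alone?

5

From F the given relations immediately reach M, L, P, K, N.
No other element is forced above F by the given relations, so the count is 5.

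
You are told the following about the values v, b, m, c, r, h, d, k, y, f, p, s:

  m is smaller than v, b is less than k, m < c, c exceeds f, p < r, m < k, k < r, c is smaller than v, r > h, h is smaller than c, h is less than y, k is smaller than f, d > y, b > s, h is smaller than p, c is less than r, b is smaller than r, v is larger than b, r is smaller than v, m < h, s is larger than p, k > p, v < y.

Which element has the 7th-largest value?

k

Chaining the given pairs: m < h < p < s < b < k < f < c < r < v < y < d.
The 7th largest is k.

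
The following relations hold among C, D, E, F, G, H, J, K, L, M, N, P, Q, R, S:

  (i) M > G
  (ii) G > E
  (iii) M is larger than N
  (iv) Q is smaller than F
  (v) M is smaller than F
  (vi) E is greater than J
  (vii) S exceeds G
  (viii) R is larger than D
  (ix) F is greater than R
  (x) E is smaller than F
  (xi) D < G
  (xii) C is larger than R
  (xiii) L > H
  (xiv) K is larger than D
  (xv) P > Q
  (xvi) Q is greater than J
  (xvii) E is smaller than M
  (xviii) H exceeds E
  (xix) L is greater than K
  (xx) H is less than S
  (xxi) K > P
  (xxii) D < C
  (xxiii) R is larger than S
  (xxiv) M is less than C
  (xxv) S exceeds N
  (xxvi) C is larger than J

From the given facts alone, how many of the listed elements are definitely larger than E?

8

Directly above E: G, H, M, F.
One step further: S, L, C (7 so far).
One step further: R (8 so far).
Nothing else is reachable above E; 8 in all.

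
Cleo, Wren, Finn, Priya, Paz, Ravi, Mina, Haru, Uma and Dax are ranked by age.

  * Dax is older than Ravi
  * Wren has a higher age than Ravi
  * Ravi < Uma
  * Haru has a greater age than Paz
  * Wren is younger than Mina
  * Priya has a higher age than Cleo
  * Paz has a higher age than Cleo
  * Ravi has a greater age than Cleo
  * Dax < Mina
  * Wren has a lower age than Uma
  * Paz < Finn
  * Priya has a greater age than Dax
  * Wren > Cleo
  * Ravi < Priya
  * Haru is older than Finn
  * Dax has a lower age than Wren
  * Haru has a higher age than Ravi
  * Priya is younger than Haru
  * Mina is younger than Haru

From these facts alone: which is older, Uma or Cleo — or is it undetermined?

Uma

Link the given pairs in sequence: Cleo < Ravi; Ravi < Dax; Dax < Wren; Wren < Uma.
Together: Cleo < Ravi < Dax < Wren < Uma.
So Uma is older.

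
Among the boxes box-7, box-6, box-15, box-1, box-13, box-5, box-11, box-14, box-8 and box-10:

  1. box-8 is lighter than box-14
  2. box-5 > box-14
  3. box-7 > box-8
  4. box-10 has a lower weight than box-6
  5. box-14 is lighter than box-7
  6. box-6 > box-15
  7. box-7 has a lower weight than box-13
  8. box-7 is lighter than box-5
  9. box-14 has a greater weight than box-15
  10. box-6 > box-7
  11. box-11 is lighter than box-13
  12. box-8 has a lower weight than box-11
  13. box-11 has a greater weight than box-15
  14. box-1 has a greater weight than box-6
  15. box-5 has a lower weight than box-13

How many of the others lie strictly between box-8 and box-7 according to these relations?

The relations place box-8 below box-7. An element lies strictly between them when it is forced above box-8 and also forced below box-7.
Above box-8: {box-14, box-11, box-6, box-5, box-1, box-13}. Below box-7: {box-15, box-14}.
Intersection: {box-14} — 1.

1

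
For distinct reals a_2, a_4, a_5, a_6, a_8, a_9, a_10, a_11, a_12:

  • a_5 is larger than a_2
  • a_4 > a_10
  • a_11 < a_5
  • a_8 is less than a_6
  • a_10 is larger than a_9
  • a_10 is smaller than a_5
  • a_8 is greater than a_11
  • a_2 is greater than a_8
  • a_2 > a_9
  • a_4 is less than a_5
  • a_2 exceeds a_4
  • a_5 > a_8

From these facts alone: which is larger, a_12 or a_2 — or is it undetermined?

Following every chain through a_12: nothing is chained to a_12.
a_2 is not reached, and no chain runs the other way from a_2 to a_12.
So the given relations leave the order of a_12 and a_2 undetermined.

undetermined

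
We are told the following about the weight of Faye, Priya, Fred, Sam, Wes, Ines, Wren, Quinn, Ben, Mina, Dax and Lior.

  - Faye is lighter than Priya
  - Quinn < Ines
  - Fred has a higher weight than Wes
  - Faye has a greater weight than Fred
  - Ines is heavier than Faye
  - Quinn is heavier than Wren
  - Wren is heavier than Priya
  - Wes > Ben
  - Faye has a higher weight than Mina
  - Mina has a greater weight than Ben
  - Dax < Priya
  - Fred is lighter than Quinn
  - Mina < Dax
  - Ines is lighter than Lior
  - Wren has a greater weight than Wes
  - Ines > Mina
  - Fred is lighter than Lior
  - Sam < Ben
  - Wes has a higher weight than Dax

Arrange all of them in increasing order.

Nothing is placed below Sam, so it is least; from there Sam < Ben; Ben < Mina; Mina < Dax; Dax < Wes; Wes < Fred; Fred < Faye; Faye < Priya; Priya < Wren; Wren < Quinn; Quinn < Ines; Ines < Lior, each given directly.

Sam < Ben < Mina < Dax < Wes < Fred < Faye < Priya < Wren < Quinn < Ines < Lior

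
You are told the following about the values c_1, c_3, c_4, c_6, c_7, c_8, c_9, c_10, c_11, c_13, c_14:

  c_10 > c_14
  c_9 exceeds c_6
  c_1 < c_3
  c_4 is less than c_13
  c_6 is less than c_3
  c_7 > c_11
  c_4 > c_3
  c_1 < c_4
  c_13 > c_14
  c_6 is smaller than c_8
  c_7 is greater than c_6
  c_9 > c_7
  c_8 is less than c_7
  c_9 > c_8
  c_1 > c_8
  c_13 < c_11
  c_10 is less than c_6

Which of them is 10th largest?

Piecing the relations together gives one ordering: c_14 < c_10 < c_6 < c_8 < c_1 < c_3 < c_4 < c_13 < c_11 < c_7 < c_9.
Counting 10 from the largest end gives c_10.

c_10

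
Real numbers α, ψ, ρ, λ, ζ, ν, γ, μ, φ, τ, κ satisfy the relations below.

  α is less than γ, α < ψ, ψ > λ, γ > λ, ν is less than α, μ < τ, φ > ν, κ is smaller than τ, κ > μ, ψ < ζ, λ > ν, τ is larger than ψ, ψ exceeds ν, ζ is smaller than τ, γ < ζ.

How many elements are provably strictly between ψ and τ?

Chaining upward from ψ reaches: ζ.
Chaining downward from τ reaches: ν, α, μ, λ, γ, ζ, κ.
Strictly between ψ and τ are those in both lists: ζ — 1 element.

1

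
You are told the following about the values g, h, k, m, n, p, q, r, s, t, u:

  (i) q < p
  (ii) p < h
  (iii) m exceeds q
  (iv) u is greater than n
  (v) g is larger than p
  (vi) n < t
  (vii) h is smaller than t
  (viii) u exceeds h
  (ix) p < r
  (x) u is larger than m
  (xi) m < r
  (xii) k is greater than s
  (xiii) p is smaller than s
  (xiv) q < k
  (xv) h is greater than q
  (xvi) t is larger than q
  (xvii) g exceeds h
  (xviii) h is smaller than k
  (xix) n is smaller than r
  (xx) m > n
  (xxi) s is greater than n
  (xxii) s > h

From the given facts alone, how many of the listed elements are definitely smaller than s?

Directly below s: p, n, h.
One step further: q (4 so far).
Nothing else is reachable below s; 4 in all.

4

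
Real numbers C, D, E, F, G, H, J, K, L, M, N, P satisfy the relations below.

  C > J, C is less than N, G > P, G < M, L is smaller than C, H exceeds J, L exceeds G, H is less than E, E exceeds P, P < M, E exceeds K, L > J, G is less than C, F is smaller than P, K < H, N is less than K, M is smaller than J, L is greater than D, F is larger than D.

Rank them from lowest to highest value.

The consecutive links are each given: D < F; F < P; P < G; G < M; M < J; J < L; L < C; C < N; N < K; K < H; H < E.

D < F < P < G < M < J < L < C < N < K < H < E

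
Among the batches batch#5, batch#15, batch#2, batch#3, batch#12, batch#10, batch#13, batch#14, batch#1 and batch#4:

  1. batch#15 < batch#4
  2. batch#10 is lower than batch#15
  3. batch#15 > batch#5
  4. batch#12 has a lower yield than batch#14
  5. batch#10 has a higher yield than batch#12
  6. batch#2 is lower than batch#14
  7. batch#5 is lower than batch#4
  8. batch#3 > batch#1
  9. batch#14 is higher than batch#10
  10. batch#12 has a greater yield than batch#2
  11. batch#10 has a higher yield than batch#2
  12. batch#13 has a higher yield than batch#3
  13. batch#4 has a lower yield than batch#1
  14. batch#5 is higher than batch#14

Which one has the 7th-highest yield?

The consecutive relations fix a unique order: batch#2 < batch#12 < batch#10 < batch#14 < batch#5 < batch#15 < batch#4 < batch#1 < batch#3 < batch#13.
The 7th largest is batch#14.

batch#14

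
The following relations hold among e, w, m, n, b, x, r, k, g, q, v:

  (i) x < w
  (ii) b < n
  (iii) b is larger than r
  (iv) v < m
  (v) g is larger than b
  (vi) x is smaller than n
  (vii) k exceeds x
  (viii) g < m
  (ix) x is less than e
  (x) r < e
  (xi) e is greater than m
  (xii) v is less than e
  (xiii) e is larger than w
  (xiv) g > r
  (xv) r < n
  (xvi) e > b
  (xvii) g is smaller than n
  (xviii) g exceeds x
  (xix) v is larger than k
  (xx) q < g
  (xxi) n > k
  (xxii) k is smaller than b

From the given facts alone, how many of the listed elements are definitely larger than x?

From x the given relations immediately reach k, g, n, w, e.
From those, b, v, m — 8 in total.
Nothing else is reachable above x; 8 in all.

8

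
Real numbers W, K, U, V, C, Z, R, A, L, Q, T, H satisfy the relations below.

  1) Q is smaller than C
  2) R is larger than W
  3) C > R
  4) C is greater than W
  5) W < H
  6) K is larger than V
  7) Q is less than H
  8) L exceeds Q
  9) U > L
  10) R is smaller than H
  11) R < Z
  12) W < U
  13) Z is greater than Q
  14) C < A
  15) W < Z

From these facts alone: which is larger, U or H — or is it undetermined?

undetermined

Following every chain through U: below U we get Q, W, L.
H is not reached, and no chain runs the other way from H to U.
So the given relations leave the order of U and H undetermined.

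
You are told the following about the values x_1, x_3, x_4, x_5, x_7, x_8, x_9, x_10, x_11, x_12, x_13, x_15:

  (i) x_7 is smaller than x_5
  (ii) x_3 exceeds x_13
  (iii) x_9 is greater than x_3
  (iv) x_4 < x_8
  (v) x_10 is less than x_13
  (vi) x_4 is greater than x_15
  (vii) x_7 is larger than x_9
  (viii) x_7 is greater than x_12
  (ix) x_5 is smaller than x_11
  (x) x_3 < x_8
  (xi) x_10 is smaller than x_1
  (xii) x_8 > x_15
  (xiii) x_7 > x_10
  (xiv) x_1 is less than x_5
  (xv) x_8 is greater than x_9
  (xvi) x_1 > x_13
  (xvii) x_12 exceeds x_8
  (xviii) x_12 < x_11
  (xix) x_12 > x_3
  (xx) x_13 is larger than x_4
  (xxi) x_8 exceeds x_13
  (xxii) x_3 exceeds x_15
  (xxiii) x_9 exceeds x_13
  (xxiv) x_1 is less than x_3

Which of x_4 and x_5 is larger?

x_4 < x_13 and x_13 < x_1 give x_4 < x_1.
Then x_1 < x_3 extends the chain to x_3.
With x_3 < x_9: x_4 < x_13 < x_1 < x_3 < x_9.
Then x_9 < x_8 extends the chain to x_8.
With x_8 < x_12: x_4 < x_13 < x_1 < x_3 < x_9 < x_8 < x_12.
Then x_12 < x_7 extends the chain to x_7.
Then x_7 < x_5 extends the chain to x_5.
So x_4 < x_5; x_5 is the larger of the two.

x_5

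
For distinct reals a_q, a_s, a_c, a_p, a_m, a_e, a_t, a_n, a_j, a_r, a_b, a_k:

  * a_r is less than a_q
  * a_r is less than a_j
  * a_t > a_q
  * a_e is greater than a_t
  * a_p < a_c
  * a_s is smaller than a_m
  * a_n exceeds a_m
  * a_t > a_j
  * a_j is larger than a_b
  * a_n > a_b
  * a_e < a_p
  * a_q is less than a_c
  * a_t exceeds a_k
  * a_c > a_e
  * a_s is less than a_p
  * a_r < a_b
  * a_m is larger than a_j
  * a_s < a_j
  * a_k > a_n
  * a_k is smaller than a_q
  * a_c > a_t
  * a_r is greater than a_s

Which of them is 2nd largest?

a_p

Piecing the relations together gives one ordering: a_s < a_r < a_b < a_j < a_m < a_n < a_k < a_q < a_t < a_e < a_p < a_c.
The 2nd largest is a_p.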